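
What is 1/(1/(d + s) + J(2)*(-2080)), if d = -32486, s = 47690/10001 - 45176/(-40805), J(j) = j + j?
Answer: -13254840095604/110280270003516085 ≈ -0.00012019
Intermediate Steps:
J(j) = 2*j
s = 2397795626/408090805 (s = 47690*(1/10001) - 45176*(-1/40805) = 47690/10001 + 45176/40805 = 2397795626/408090805 ≈ 5.8756)
1/(1/(d + s) + J(2)*(-2080)) = 1/(1/(-32486 + 2397795626/408090805) + (2*2)*(-2080)) = 1/(1/(-13254840095604/408090805) + 4*(-2080)) = 1/(-408090805/13254840095604 - 8320) = 1/(-110280270003516085/13254840095604) = -13254840095604/110280270003516085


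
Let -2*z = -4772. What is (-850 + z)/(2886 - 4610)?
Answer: -384/431 ≈ -0.89095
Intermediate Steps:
z = 2386 (z = -½*(-4772) = 2386)
(-850 + z)/(2886 - 4610) = (-850 + 2386)/(2886 - 4610) = 1536/(-1724) = 1536*(-1/1724) = -384/431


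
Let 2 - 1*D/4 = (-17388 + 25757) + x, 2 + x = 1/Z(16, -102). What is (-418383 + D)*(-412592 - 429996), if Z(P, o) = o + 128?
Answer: 4949329051068/13 ≈ 3.8072e+11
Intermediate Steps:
Z(P, o) = 128 + o
x = -51/26 (x = -2 + 1/(128 - 102) = -2 + 1/26 = -51/26 ≈ -1.9615)
D = -434982/13 (D = 8 - 4*((-17388 + 25757) - 51/26) = 8 - 4*(8369 - 51/26) = 8 - 4*217543/26 = 8 - 435086/13 = -434982/13 ≈ -33460.)
(-418383 + D)*(-412592 - 429996) = (-418383 - 434982/13)*(-412592 - 429996) = -5873961/13*(-842588) = 4949329051068/13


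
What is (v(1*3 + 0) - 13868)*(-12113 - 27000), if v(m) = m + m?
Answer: 542184406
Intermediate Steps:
v(m) = 2*m
(v(1*3 + 0) - 13868)*(-12113 - 27000) = (2*(1*3 + 0) - 13868)*(-12113 - 27000) = (2*(3 + 0) - 13868)*(-39113) = (2*3 - 13868)*(-39113) = (6 - 13868)*(-39113) = -13862*(-39113) = 542184406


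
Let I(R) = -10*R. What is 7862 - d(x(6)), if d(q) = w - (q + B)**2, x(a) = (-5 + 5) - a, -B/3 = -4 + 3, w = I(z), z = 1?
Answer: 7881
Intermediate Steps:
w = -10 (w = -10*1 = -10)
B = 3 (B = -3*(-4 + 3) = -3*(-1) = 3)
x(a) = -a (x(a) = 0 - a = -a)
d(q) = -10 - (3 + q)**2 (d(q) = -10 - (q + 3)**2 = -10 - (3 + q)**2)
7862 - d(x(6)) = 7862 - (-10 - (3 - 1*6)**2) = 7862 - (-10 - (3 - 6)**2) = 7862 - (-10 - 1*(-3)**2) = 7862 - (-10 - 1*9) = 7862 - (-10 - 9) = 7862 - 1*(-19) = 7862 + 19 = 7881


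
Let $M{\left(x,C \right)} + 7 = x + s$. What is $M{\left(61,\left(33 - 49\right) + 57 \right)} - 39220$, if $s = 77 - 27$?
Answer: $-39116$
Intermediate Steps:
$s = 50$ ($s = 77 - 27 = 50$)
$M{\left(x,C \right)} = 43 + x$ ($M{\left(x,C \right)} = -7 + \left(x + 50\right) = -7 + \left(50 + x\right) = 43 + x$)
$M{\left(61,\left(33 - 49\right) + 57 \right)} - 39220 = \left(43 + 61\right) - 39220 = 104 - 39220 = -39116$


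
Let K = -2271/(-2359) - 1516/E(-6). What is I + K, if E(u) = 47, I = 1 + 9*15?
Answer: 11609221/110873 ≈ 104.71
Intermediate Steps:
I = 136 (I = 1 + 135 = 136)
K = -3469507/110873 (K = -2271/(-2359) - 1516/47 = -2271*(-1/2359) - 1516*1/47 = 2271/2359 - 1516/47 = -3469507/110873 ≈ -31.293)
I + K = 136 - 3469507/110873 = 11609221/110873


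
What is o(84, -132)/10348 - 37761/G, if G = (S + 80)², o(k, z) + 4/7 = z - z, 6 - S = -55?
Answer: -227944610/120008343 ≈ -1.8994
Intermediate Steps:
S = 61 (S = 6 - 1*(-55) = 6 + 55 = 61)
o(k, z) = -4/7 (o(k, z) = -4/7 + (z - z) = -4/7 + 0 = -4/7)
G = 19881 (G = (61 + 80)² = 141² = 19881)
o(84, -132)/10348 - 37761/G = -4/7/10348 - 37761/19881 = -4/7*1/10348 - 37761*1/19881 = -1/18109 - 12587/6627 = -227944610/120008343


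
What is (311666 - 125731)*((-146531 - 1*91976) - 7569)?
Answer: -45754141060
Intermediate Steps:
(311666 - 125731)*((-146531 - 1*91976) - 7569) = 185935*((-146531 - 91976) - 7569) = 185935*(-238507 - 7569) = 185935*(-246076) = -45754141060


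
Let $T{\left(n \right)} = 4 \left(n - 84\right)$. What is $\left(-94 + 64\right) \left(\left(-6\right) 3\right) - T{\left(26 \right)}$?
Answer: $772$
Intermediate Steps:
$T{\left(n \right)} = -336 + 4 n$ ($T{\left(n \right)} = 4 \left(-84 + n\right) = -336 + 4 n$)
$\left(-94 + 64\right) \left(\left(-6\right) 3\right) - T{\left(26 \right)} = \left(-94 + 64\right) \left(\left(-6\right) 3\right) - \left(-336 + 4 \cdot 26\right) = \left(-30\right) \left(-18\right) - \left(-336 + 104\right) = 540 - -232 = 540 + 232 = 772$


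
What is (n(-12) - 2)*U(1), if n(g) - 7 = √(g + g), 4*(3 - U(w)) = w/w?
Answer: 55/4 + 11*I*√6/2 ≈ 13.75 + 13.472*I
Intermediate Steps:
U(w) = 11/4 (U(w) = 3 - w/(4*w) = 3 - ¼*1 = 3 - ¼ = 11/4)
n(g) = 7 + √2*√g (n(g) = 7 + √(g + g) = 7 + √(2*g) = 7 + √2*√g)
(n(-12) - 2)*U(1) = ((7 + √2*√(-12)) - 2)*(11/4) = ((7 + √2*(2*I*√3)) - 2)*(11/4) = ((7 + 2*I*√6) - 2)*(11/4) = (5 + 2*I*√6)*(11/4) = 55/4 + 11*I*√6/2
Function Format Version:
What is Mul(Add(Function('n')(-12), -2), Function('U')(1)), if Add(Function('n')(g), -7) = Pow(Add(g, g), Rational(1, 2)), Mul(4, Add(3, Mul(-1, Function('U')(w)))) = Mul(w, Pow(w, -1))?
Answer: Add(Rational(55, 4), Mul(Rational(11, 2), I, Pow(6, Rational(1, 2)))) ≈ Add(13.750, Mul(13.472, I))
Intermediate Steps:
Function('U')(w) = Rational(11, 4) (Function('U')(w) = Add(3, Mul(Rational(-1, 4), Mul(w, Pow(w, -1)))) = Add(3, Mul(Rational(-1, 4), 1)) = Add(3, Rational(-1, 4)) = Rational(11, 4))
Function('n')(g) = Add(7, Mul(Pow(2, Rational(1, 2)), Pow(g, Rational(1, 2)))) (Function('n')(g) = Add(7, Pow(Add(g, g), Rational(1, 2))) = Add(7, Pow(Mul(2, g), Rational(1, 2))) = Add(7, Mul(Pow(2, Rational(1, 2)), Pow(g, Rational(1, 2)))))
Mul(Add(Function('n')(-12), -2), Function('U')(1)) = Mul(Add(Add(7, Mul(Pow(2, Rational(1, 2)), Pow(-12, Rational(1, 2)))), -2), Rational(11, 4)) = Mul(Add(Add(7, Mul(Pow(2, Rational(1, 2)), Mul(2, I, Pow(3, Rational(1, 2))))), -2), Rational(11, 4)) = Mul(Add(Add(7, Mul(2, I, Pow(6, Rational(1, 2)))), -2), Rational(11, 4)) = Mul(Add(5, Mul(2, I, Pow(6, Rational(1, 2)))), Rational(11, 4)) = Add(Rational(55, 4), Mul(Rational(11, 2), I, Pow(6, Rational(1, 2))))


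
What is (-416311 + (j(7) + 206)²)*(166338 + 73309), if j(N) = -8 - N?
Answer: -91025120010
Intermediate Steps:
(-416311 + (j(7) + 206)²)*(166338 + 73309) = (-416311 + ((-8 - 1*7) + 206)²)*(166338 + 73309) = (-416311 + ((-8 - 7) + 206)²)*239647 = (-416311 + (-15 + 206)²)*239647 = (-416311 + 191²)*239647 = (-416311 + 36481)*239647 = -379830*239647 = -91025120010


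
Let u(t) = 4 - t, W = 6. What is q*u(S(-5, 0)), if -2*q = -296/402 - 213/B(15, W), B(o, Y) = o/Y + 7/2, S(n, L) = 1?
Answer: 14567/268 ≈ 54.354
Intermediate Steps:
B(o, Y) = 7/2 + o/Y (B(o, Y) = o/Y + 7*(½) = o/Y + 7/2 = 7/2 + o/Y)
q = 14567/804 (q = -(-296/402 - 213/(7/2 + 15/6))/2 = -(-296*1/402 - 213/(7/2 + 15*(⅙)))/2 = -(-148/201 - 213/(7/2 + 5/2))/2 = -(-148/201 - 213/6)/2 = -(-148/201 - 213*⅙)/2 = -(-148/201 - 71/2)/2 = -½*(-14567/402) = 14567/804 ≈ 18.118)
q*u(S(-5, 0)) = 14567*(4 - 1*1)/804 = 14567*(4 - 1)/804 = (14567/804)*3 = 14567/268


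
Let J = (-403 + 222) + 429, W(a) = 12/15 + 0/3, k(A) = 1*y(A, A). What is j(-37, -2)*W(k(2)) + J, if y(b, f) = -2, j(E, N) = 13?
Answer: 1292/5 ≈ 258.40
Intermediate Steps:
k(A) = -2 (k(A) = 1*(-2) = -2)
W(a) = ⅘ (W(a) = 12*(1/15) + 0*(⅓) = ⅘ + 0 = ⅘)
J = 248 (J = -181 + 429 = 248)
j(-37, -2)*W(k(2)) + J = 13*(⅘) + 248 = 52/5 + 248 = 1292/5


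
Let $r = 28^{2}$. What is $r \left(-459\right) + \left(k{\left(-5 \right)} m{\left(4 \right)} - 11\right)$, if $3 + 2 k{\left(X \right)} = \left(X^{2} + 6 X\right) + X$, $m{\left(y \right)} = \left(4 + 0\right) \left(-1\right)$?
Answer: $-359841$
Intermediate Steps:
$m{\left(y \right)} = -4$ ($m{\left(y \right)} = 4 \left(-1\right) = -4$)
$r = 784$
$k{\left(X \right)} = - \frac{3}{2} + \frac{X^{2}}{2} + \frac{7 X}{2}$ ($k{\left(X \right)} = - \frac{3}{2} + \frac{\left(X^{2} + 6 X\right) + X}{2} = - \frac{3}{2} + \frac{X^{2} + 7 X}{2} = - \frac{3}{2} + \left(\frac{X^{2}}{2} + \frac{7 X}{2}\right) = - \frac{3}{2} + \frac{X^{2}}{2} + \frac{7 X}{2}$)
$r \left(-459\right) + \left(k{\left(-5 \right)} m{\left(4 \right)} - 11\right) = 784 \left(-459\right) - \left(11 - \left(- \frac{3}{2} + \frac{\left(-5\right)^{2}}{2} + \frac{7}{2} \left(-5\right)\right) \left(-4\right)\right) = -359856 - \left(11 - \left(- \frac{3}{2} + \frac{1}{2} \cdot 25 - \frac{35}{2}\right) \left(-4\right)\right) = -359856 - \left(11 - \left(- \frac{3}{2} + \frac{25}{2} - \frac{35}{2}\right) \left(-4\right)\right) = -359856 - -15 = -359856 + \left(26 - 11\right) = -359856 + 15 = -359841$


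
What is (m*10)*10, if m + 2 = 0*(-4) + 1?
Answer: -100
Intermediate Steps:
m = -1 (m = -2 + (0*(-4) + 1) = -2 + (0 + 1) = -2 + 1 = -1)
(m*10)*10 = -1*10*10 = -10*10 = -100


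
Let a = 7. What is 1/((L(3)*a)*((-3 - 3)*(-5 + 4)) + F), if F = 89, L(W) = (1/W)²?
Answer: 3/281 ≈ 0.010676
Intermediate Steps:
L(W) = W⁻²
1/((L(3)*a)*((-3 - 3)*(-5 + 4)) + F) = 1/((7/3²)*((-3 - 3)*(-5 + 4)) + 89) = 1/(((⅑)*7)*(-6*(-1)) + 89) = 1/((7/9)*6 + 89) = 1/(14/3 + 89) = 1/(281/3) = 3/281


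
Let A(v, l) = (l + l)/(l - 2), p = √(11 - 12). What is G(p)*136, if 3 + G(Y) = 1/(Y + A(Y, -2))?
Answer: -340 - 68*I ≈ -340.0 - 68.0*I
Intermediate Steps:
p = I (p = √(-1) = I ≈ 1.0*I)
A(v, l) = 2*l/(-2 + l) (A(v, l) = (2*l)/(-2 + l) = 2*l/(-2 + l))
G(Y) = -3 + 1/(1 + Y) (G(Y) = -3 + 1/(Y + 2*(-2)/(-2 - 2)) = -3 + 1/(Y + 2*(-2)/(-4)) = -3 + 1/(Y + 2*(-2)*(-¼)) = -3 + 1/(Y + 1) = -3 + 1/(1 + Y))
G(p)*136 = ((-2 - 3*I)/(1 + I))*136 = (((1 - I)/2)*(-2 - 3*I))*136 = ((1 - I)*(-2 - 3*I)/2)*136 = 68*(1 - I)*(-2 - 3*I)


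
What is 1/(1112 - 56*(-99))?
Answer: 1/6656 ≈ 0.00015024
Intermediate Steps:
1/(1112 - 56*(-99)) = 1/(1112 + 5544) = 1/6656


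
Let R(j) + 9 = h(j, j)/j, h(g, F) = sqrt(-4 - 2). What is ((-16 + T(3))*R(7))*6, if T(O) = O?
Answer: 702 - 78*I*sqrt(6)/7 ≈ 702.0 - 27.294*I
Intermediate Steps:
h(g, F) = I*sqrt(6) (h(g, F) = sqrt(-6) = I*sqrt(6))
R(j) = -9 + I*sqrt(6)/j (R(j) = -9 + (I*sqrt(6))/j = -9 + I*sqrt(6)/j)
((-16 + T(3))*R(7))*6 = ((-16 + 3)*(-9 + I*sqrt(6)/7))*6 = -13*(-9 + I*sqrt(6)*(1/7))*6 = -13*(-9 + I*sqrt(6)/7)*6 = (117 - 13*I*sqrt(6)/7)*6 = 702 - 78*I*sqrt(6)/7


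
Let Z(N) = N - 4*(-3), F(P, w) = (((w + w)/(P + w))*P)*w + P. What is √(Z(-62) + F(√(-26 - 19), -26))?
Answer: √((-1255 - 3828*I*√5)/(26 - 3*I*√5)) ≈ 13.352 - 11.996*I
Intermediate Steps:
F(P, w) = P + 2*P*w²/(P + w) (F(P, w) = (((2*w)/(P + w))*P)*w + P = ((2*w/(P + w))*P)*w + P = (2*P*w/(P + w))*w + P = 2*P*w²/(P + w) + P = P + 2*P*w²/(P + w))
Z(N) = 12 + N (Z(N) = N + 12 = 12 + N)
√(Z(-62) + F(√(-26 - 19), -26)) = √((12 - 62) + √(-26 - 19)*(√(-26 - 19) - 26 + 2*(-26)²)/(√(-26 - 19) - 26)) = √(-50 + √(-45)*(√(-45) - 26 + 2*676)/(√(-45) - 26)) = √(-50 + (3*I*√5)*(3*I*√5 - 26 + 1352)/(3*I*√5 - 26)) = √(-50 + (3*I*√5)*(1326 + 3*I*√5)/(-26 + 3*I*√5)) = √(-50 + 3*I*√5*(1326 + 3*I*√5)/(-26 + 3*I*√5))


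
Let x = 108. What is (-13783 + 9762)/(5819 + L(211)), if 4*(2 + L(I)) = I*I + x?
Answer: -16084/67897 ≈ -0.23689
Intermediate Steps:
L(I) = 25 + I²/4 (L(I) = -2 + (I*I + 108)/4 = -2 + (I² + 108)/4 = -2 + (108 + I²)/4 = -2 + (27 + I²/4) = 25 + I²/4)
(-13783 + 9762)/(5819 + L(211)) = (-13783 + 9762)/(5819 + (25 + (¼)*211²)) = -4021/(5819 + (25 + (¼)*44521)) = -4021/(5819 + (25 + 44521/4)) = -4021/(5819 + 44621/4) = -4021/67897/4 = -4021*4/67897 = -16084/67897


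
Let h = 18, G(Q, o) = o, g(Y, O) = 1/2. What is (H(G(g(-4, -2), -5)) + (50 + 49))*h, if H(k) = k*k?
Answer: 2232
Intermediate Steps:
g(Y, O) = ½
H(k) = k²
(H(G(g(-4, -2), -5)) + (50 + 49))*h = ((-5)² + (50 + 49))*18 = (25 + 99)*18 = 124*18 = 2232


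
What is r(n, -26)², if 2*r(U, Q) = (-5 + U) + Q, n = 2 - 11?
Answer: 400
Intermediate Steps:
n = -9
r(U, Q) = -5/2 + Q/2 + U/2 (r(U, Q) = ((-5 + U) + Q)/2 = (-5 + Q + U)/2 = -5/2 + Q/2 + U/2)
r(n, -26)² = (-5/2 + (½)*(-26) + (½)*(-9))² = (-5/2 - 13 - 9/2)² = (-20)² = 400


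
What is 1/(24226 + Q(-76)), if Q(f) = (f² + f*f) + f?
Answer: 1/35702 ≈ 2.8010e-5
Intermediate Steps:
Q(f) = f + 2*f² (Q(f) = (f² + f²) + f = 2*f² + f = f + 2*f²)
1/(24226 + Q(-76)) = 1/(24226 - 76*(1 + 2*(-76))) = 1/(24226 - 76*(1 - 152)) = 1/(24226 - 76*(-151)) = 1/(24226 + 11476) = 1/35702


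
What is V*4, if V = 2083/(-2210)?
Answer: -4166/1105 ≈ -3.7701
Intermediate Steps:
V = -2083/2210 (V = 2083*(-1/2210) = -2083/2210 ≈ -0.94253)
V*4 = -2083/2210*4 = -4166/1105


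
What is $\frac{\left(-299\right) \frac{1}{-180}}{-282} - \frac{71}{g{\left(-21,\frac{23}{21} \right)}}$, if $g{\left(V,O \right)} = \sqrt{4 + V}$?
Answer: $- \frac{299}{50760} + \frac{71 i \sqrt{17}}{17} \approx -0.0058905 + 17.22 i$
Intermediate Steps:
$\frac{\left(-299\right) \frac{1}{-180}}{-282} - \frac{71}{g{\left(-21,\frac{23}{21} \right)}} = \frac{\left(-299\right) \frac{1}{-180}}{-282} - \frac{71}{\sqrt{4 - 21}} = \left(-299\right) \left(- \frac{1}{180}\right) \left(- \frac{1}{282}\right) - \frac{71}{\sqrt{-17}} = \frac{299}{180} \left(- \frac{1}{282}\right) - \frac{71}{i \sqrt{17}} = - \frac{299}{50760} - 71 \left(- \frac{i \sqrt{17}}{17}\right) = - \frac{299}{50760} + \frac{71 i \sqrt{17}}{17}$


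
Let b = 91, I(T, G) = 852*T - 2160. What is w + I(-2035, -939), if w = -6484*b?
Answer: -2326024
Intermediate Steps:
I(T, G) = -2160 + 852*T
w = -590044 (w = -6484*91 = -590044)
w + I(-2035, -939) = -590044 + (-2160 + 852*(-2035)) = -590044 + (-2160 - 1733820) = -590044 - 1735980 = -2326024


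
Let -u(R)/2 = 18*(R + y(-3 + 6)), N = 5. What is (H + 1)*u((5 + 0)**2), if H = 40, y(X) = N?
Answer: -44280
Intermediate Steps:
y(X) = 5
u(R) = -180 - 36*R (u(R) = -36*(R + 5) = -36*(5 + R) = -2*(90 + 18*R) = -180 - 36*R)
(H + 1)*u((5 + 0)**2) = (40 + 1)*(-180 - 36*(5 + 0)**2) = 41*(-180 - 36*5**2) = 41*(-180 - 36*25) = 41*(-180 - 900) = 41*(-1080) = -44280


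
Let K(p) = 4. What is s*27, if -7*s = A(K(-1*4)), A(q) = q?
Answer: -108/7 ≈ -15.429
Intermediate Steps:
s = -4/7 (s = -1/7*4 = -4/7 ≈ -0.57143)
s*27 = -4/7*27 = -108/7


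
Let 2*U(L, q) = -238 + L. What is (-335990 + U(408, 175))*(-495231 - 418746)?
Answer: 307009444185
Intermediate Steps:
U(L, q) = -119 + L/2 (U(L, q) = (-238 + L)/2 = -119 + L/2)
(-335990 + U(408, 175))*(-495231 - 418746) = (-335990 + (-119 + (½)*408))*(-495231 - 418746) = (-335990 + (-119 + 204))*(-913977) = (-335990 + 85)*(-913977) = -335905*(-913977) = 307009444185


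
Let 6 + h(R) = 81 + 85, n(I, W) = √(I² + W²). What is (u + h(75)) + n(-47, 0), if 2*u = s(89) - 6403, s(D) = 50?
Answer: -5939/2 ≈ -2969.5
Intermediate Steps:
u = -6353/2 (u = (50 - 6403)/2 = (½)*(-6353) = -6353/2 ≈ -3176.5)
h(R) = 160 (h(R) = -6 + (81 + 85) = -6 + 166 = 160)
(u + h(75)) + n(-47, 0) = (-6353/2 + 160) + √((-47)² + 0²) = -6033/2 + √(2209 + 0) = -6033/2 + √2209 = -6033/2 + 47 = -5939/2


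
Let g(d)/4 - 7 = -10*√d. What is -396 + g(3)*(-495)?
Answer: -14256 + 19800*√3 ≈ 20039.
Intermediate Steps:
g(d) = 28 - 40*√d (g(d) = 28 + 4*(-10*√d) = 28 - 40*√d)
-396 + g(3)*(-495) = -396 + (28 - 40*√3)*(-495) = -396 + (-13860 + 19800*√3) = -14256 + 19800*√3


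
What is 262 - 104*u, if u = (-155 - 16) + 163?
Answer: 1094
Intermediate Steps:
u = -8 (u = -171 + 163 = -8)
262 - 104*u = 262 - 104*(-8) = 262 + 832 = 1094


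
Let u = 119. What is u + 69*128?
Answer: 8951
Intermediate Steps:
u + 69*128 = 119 + 69*128 = 119 + 8832 = 8951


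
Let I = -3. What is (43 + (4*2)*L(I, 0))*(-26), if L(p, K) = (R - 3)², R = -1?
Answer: -4446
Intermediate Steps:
L(p, K) = 16 (L(p, K) = (-1 - 3)² = (-4)² = 16)
(43 + (4*2)*L(I, 0))*(-26) = (43 + (4*2)*16)*(-26) = (43 + 8*16)*(-26) = (43 + 128)*(-26) = 171*(-26) = -4446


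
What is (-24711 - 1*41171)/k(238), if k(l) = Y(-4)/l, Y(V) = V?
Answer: 3919979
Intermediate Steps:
k(l) = -4/l
(-24711 - 1*41171)/k(238) = (-24711 - 1*41171)/((-4/238)) = (-24711 - 41171)/((-4*1/238)) = -65882/(-2/119) = -65882*(-119/2) = 3919979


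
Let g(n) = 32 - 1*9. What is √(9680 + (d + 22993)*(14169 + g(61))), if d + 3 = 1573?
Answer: 44*√180066 ≈ 18671.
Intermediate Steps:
d = 1570 (d = -3 + 1573 = 1570)
g(n) = 23 (g(n) = 32 - 9 = 23)
√(9680 + (d + 22993)*(14169 + g(61))) = √(9680 + (1570 + 22993)*(14169 + 23)) = √(9680 + 24563*14192) = √(9680 + 348598096) = √348607776 = 44*√180066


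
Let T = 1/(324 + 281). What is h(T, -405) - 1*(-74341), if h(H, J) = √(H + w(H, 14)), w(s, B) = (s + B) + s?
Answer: 74341 + √42365/55 ≈ 74345.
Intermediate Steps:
T = 1/605 ≈ 0.0016529
w(s, B) = B + 2*s (w(s, B) = (B + s) + s = B + 2*s)
h(H, J) = √(14 + 3*H) (h(H, J) = √(H + (14 + 2*H)) = √(14 + 3*H))
h(T, -405) - 1*(-74341) = √(14 + 3*(1/605)) - 1*(-74341) = √(14 + 3/605) + 74341 = √(8473/605) + 74341 = √42365/55 + 74341 = 74341 + √42365/55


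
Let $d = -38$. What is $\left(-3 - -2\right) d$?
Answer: $38$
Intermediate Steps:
$\left(-3 - -2\right) d = \left(-3 - -2\right) \left(-38\right) = \left(-3 + 2\right) \left(-38\right) = \left(-1\right) \left(-38\right) = 38$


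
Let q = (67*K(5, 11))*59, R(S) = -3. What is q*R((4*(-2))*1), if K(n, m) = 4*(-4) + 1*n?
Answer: 130449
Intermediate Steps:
K(n, m) = -16 + n
q = -43483 (q = (67*(-16 + 5))*59 = (67*(-11))*59 = -737*59 = -43483)
q*R((4*(-2))*1) = -43483*(-3) = 130449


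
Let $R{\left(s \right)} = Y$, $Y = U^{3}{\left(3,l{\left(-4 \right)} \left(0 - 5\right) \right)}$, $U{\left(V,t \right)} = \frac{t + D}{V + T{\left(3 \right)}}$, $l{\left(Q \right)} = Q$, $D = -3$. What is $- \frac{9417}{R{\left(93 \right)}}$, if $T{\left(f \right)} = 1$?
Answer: $- \frac{602688}{4913} \approx -122.67$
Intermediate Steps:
$U{\left(V,t \right)} = \frac{-3 + t}{1 + V}$ ($U{\left(V,t \right)} = \frac{t - 3}{V + 1} = \frac{-3 + t}{1 + V}$)
$Y = \frac{4913}{64}$ ($Y = \left(\frac{-3 - 4 \left(0 - 5\right)}{1 + 3}\right)^{3} = \left(\frac{-3 - -20}{4}\right)^{3} = \left(\frac{-3 + 20}{4}\right)^{3} = \left(\frac{1}{4} \cdot 17\right)^{3} = \left(\frac{17}{4}\right)^{3} = \frac{4913}{64} \approx 76.766$)
$R{\left(s \right)} = \frac{4913}{64}$
$- \frac{9417}{R{\left(93 \right)}} = - \frac{9417}{\frac{4913}{64}} = \left(-9417\right) \frac{64}{4913} = - \frac{602688}{4913}$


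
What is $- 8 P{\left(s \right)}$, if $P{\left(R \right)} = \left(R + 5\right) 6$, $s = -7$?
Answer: $96$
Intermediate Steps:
$P{\left(R \right)} = 30 + 6 R$ ($P{\left(R \right)} = \left(5 + R\right) 6 = 30 + 6 R$)
$- 8 P{\left(s \right)} = - 8 \left(30 + 6 \left(-7\right)\right) = - 8 \left(30 - 42\right) = \left(-8\right) \left(-12\right) = 96$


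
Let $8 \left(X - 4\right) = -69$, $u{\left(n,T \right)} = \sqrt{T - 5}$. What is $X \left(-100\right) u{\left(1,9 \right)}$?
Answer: $925$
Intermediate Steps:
$u{\left(n,T \right)} = \sqrt{-5 + T}$
$X = - \frac{37}{8}$ ($X = 4 + \frac{1}{8} \left(-69\right) = 4 - \frac{69}{8} = - \frac{37}{8} \approx -4.625$)
$X \left(-100\right) u{\left(1,9 \right)} = \left(- \frac{37}{8}\right) \left(-100\right) \sqrt{-5 + 9} = \frac{925 \sqrt{4}}{2} = \frac{925}{2} \cdot 2 = 925$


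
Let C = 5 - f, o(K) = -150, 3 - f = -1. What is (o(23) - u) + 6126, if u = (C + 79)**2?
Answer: -424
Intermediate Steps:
f = 4 (f = 3 - 1*(-1) = 3 + 1 = 4)
C = 1 (C = 5 - 1*4 = 5 - 4 = 1)
u = 6400 (u = (1 + 79)**2 = 80**2 = 6400)
(o(23) - u) + 6126 = (-150 - 1*6400) + 6126 = (-150 - 6400) + 6126 = -6550 + 6126 = -424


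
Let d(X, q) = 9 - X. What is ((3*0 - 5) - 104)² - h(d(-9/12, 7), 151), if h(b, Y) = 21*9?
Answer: 11692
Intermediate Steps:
h(b, Y) = 189
((3*0 - 5) - 104)² - h(d(-9/12, 7), 151) = ((3*0 - 5) - 104)² - 1*189 = ((0 - 5) - 104)² - 189 = (-5 - 104)² - 189 = (-109)² - 189 = 11881 - 189 = 11692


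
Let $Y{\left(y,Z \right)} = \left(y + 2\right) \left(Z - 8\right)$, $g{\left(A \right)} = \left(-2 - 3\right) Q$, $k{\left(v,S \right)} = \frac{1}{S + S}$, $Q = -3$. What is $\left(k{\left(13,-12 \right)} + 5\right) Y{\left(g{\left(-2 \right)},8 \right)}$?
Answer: $0$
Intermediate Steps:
$k{\left(v,S \right)} = \frac{1}{2 S}$
$g{\left(A \right)} = 15$ ($g{\left(A \right)} = \left(-2 - 3\right) \left(-3\right) = \left(-5\right) \left(-3\right) = 15$)
$Y{\left(y,Z \right)} = \left(-8 + Z\right) \left(2 + y\right)$ ($Y{\left(y,Z \right)} = \left(2 + y\right) \left(-8 + Z\right) = \left(-8 + Z\right) \left(2 + y\right)$)
$\left(k{\left(13,-12 \right)} + 5\right) Y{\left(g{\left(-2 \right)},8 \right)} = \left(\frac{1}{2 \left(-12\right)} + 5\right) \left(-16 - 120 + 2 \cdot 8 + 8 \cdot 15\right) = \left(\frac{1}{2} \left(- \frac{1}{12}\right) + 5\right) \left(-16 - 120 + 16 + 120\right) = \left(- \frac{1}{24} + 5\right) 0 = \frac{119}{24} \cdot 0 = 0$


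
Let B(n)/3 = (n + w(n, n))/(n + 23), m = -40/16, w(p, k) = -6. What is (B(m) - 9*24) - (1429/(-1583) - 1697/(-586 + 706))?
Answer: -1574802649/7788360 ≈ -202.20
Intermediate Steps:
m = -5/2 (m = -40*1/16 = -5/2 ≈ -2.5000)
B(n) = 3*(-6 + n)/(23 + n) (B(n) = 3*((n - 6)/(n + 23)) = 3*((-6 + n)/(23 + n)) = 3*(-6 + n)/(23 + n))
(B(m) - 9*24) - (1429/(-1583) - 1697/(-586 + 706)) = (3*(-6 - 5/2)/(23 - 5/2) - 9*24) - (1429/(-1583) - 1697/(-586 + 706)) = (3*(-17/2)/(41/2) - 216) - (1429*(-1/1583) - 1697/120) = (3*(2/41)*(-17/2) - 216) - (-1429/1583 - 1697*1/120) = (-51/41 - 216) - (-1429/1583 - 1697/120) = -8907/41 - 1*(-2857831/189960) = -8907/41 + 2857831/189960 = -1574802649/7788360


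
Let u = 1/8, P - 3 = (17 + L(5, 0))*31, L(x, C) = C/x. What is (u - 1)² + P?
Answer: 33969/64 ≈ 530.77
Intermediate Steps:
P = 530 (P = 3 + (17 + 0/5)*31 = 3 + (17 + 0*(⅕))*31 = 3 + (17 + 0)*31 = 3 + 17*31 = 3 + 527 = 530)
u = ⅛ ≈ 0.12500
(u - 1)² + P = (⅛ - 1)² + 530 = (-7/8)² + 530 = 49/64 + 530 = 33969/64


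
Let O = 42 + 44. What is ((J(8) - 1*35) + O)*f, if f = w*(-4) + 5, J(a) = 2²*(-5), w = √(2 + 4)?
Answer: 155 - 124*√6 ≈ -148.74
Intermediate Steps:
w = √6 ≈ 2.4495
O = 86
J(a) = -20 (J(a) = 4*(-5) = -20)
f = 5 - 4*√6 (f = √6*(-4) + 5 = -4*√6 + 5 = 5 - 4*√6 ≈ -4.7980)
((J(8) - 1*35) + O)*f = ((-20 - 1*35) + 86)*(5 - 4*√6) = ((-20 - 35) + 86)*(5 - 4*√6) = (-55 + 86)*(5 - 4*√6) = 31*(5 - 4*√6) = 155 - 124*√6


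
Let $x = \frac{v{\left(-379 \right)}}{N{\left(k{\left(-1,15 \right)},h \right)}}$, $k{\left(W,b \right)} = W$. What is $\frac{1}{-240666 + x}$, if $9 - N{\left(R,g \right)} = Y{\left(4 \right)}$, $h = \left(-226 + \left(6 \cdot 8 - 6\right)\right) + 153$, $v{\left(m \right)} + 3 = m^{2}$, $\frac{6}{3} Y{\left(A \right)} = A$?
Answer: $- \frac{7}{1541024} \approx -4.5424 \cdot 10^{-6}$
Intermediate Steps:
$Y{\left(A \right)} = \frac{A}{2}$
$v{\left(m \right)} = -3 + m^{2}$
$h = -31$ ($h = \left(-226 + \left(48 - 6\right)\right) + 153 = \left(-226 + 42\right) + 153 = -184 + 153 = -31$)
$N{\left(R,g \right)} = 7$ ($N{\left(R,g \right)} = 9 - \frac{1}{2} \cdot 4 = 9 - 2 = 7$)
$x = \frac{143638}{7}$ ($x = \frac{-3 + \left(-379\right)^{2}}{7} = \left(-3 + 143641\right) \frac{1}{7} = 143638 \cdot \frac{1}{7} = \frac{143638}{7} \approx 20520.0$)
$\frac{1}{-240666 + x} = \frac{1}{-240666 + \frac{143638}{7}} = \frac{1}{- \frac{1541024}{7}} = - \frac{7}{1541024}$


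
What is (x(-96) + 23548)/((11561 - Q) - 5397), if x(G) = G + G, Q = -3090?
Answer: 11678/4627 ≈ 2.5239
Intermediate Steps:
x(G) = 2*G
(x(-96) + 23548)/((11561 - Q) - 5397) = (2*(-96) + 23548)/((11561 - 1*(-3090)) - 5397) = (-192 + 23548)/((11561 + 3090) - 5397) = 23356/(14651 - 5397) = 23356/9254 = 23356*(1/9254) = 11678/4627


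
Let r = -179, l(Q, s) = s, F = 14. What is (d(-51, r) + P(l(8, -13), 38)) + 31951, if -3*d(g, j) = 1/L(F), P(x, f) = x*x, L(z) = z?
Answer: 1349039/42 ≈ 32120.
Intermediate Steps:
P(x, f) = x**2
d(g, j) = -1/42 (d(g, j) = -1/3/14 = -1/3*1/14 = -1/42)
(d(-51, r) + P(l(8, -13), 38)) + 31951 = (-1/42 + (-13)**2) + 31951 = (-1/42 + 169) + 31951 = 7097/42 + 31951 = 1349039/42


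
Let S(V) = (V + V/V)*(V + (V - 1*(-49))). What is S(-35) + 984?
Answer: 1698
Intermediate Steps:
S(V) = (1 + V)*(49 + 2*V) (S(V) = (V + 1)*(V + (V + 49)) = (1 + V)*(V + (49 + V)) = (1 + V)*(49 + 2*V))
S(-35) + 984 = (49 + 2*(-35)² + 51*(-35)) + 984 = (49 + 2*1225 - 1785) + 984 = (49 + 2450 - 1785) + 984 = 714 + 984 = 1698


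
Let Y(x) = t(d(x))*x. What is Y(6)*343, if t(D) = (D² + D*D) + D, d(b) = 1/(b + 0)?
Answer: 1372/3 ≈ 457.33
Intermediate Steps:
d(b) = 1/b
t(D) = D + 2*D² (t(D) = (D² + D²) + D = 2*D² + D = D + 2*D²)
Y(x) = 1 + 2/x (Y(x) = ((1 + 2/x)/x)*x = 1 + 2/x)
Y(6)*343 = ((2 + 6)/6)*343 = ((⅙)*8)*343 = (4/3)*343 = 1372/3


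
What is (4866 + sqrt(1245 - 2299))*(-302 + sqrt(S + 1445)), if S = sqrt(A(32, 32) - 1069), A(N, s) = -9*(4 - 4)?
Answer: -(302 - sqrt(1445 + I*sqrt(1069)))*(4866 + I*sqrt(1054)) ≈ -1.2846e+6 - 6477.8*I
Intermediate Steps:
A(N, s) = 0 (A(N, s) = -9*0 = 0)
S = I*sqrt(1069) (S = sqrt(0 - 1069) = sqrt(-1069) = I*sqrt(1069) ≈ 32.696*I)
(4866 + sqrt(1245 - 2299))*(-302 + sqrt(S + 1445)) = (4866 + sqrt(1245 - 2299))*(-302 + sqrt(I*sqrt(1069) + 1445)) = (4866 + sqrt(-1054))*(-302 + sqrt(1445 + I*sqrt(1069))) = (4866 + I*sqrt(1054))*(-302 + sqrt(1445 + I*sqrt(1069))) = (-302 + sqrt(1445 + I*sqrt(1069)))*(4866 + I*sqrt(1054))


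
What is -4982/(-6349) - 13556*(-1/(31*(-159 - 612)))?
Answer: 33007738/151747449 ≈ 0.21752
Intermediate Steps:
-4982/(-6349) - 13556*(-1/(31*(-159 - 612))) = -4982*(-1/6349) - 13556/((-771*(-31))) = 4982/6349 - 13556/23901 = 33007738/151747449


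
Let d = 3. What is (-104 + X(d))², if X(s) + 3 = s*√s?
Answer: 11476 - 642*√3 ≈ 10364.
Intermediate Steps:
X(s) = -3 + s^(3/2) (X(s) = -3 + s*√s = -3 + s^(3/2))
(-104 + X(d))² = (-104 + (-3 + 3^(3/2)))² = (-104 + (-3 + 3*√3))² = (-107 + 3*√3)²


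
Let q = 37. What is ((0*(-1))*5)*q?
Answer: 0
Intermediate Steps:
((0*(-1))*5)*q = ((0*(-1))*5)*37 = (0*5)*37 = 0*37 = 0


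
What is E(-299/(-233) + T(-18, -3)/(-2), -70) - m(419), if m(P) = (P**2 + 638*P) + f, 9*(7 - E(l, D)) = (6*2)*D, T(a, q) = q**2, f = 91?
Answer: -1328621/3 ≈ -4.4287e+5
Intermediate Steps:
E(l, D) = 7 - 4*D/3 (E(l, D) = 7 - 6*2*D/9 = 7 - 4*D/3)
m(P) = 91 + P**2 + 638*P (m(P) = (P**2 + 638*P) + 91 = 91 + P**2 + 638*P)
E(-299/(-233) + T(-18, -3)/(-2), -70) - m(419) = (7 - 4/3*(-70)) - (91 + 419**2 + 638*419) = (7 + 280/3) - (91 + 175561 + 267322) = 301/3 - 1*442974 = 301/3 - 442974 = -1328621/3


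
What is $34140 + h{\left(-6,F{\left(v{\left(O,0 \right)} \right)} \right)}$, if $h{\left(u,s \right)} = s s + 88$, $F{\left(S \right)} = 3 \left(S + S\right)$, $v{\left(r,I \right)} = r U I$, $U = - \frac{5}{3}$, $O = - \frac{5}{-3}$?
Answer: $34228$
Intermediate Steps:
$O = \frac{5}{3}$ ($O = \left(-5\right) \left(- \frac{1}{3}\right) = \frac{5}{3} \approx 1.6667$)
$U = - \frac{5}{3}$ ($U = \left(-5\right) \frac{1}{3} = - \frac{5}{3} \approx -1.6667$)
$v{\left(r,I \right)} = - \frac{5 I r}{3}$ ($v{\left(r,I \right)} = r \left(- \frac{5}{3}\right) I = - \frac{5 r}{3} I = - \frac{5 I r}{3}$)
$F{\left(S \right)} = 6 S$ ($F{\left(S \right)} = 3 \cdot 2 S = 6 S$)
$h{\left(u,s \right)} = 88 + s^{2}$ ($h{\left(u,s \right)} = s^{2} + 88 = 88 + s^{2}$)
$34140 + h{\left(-6,F{\left(v{\left(O,0 \right)} \right)} \right)} = 34140 + \left(88 + \left(6 \left(\left(- \frac{5}{3}\right) 0 \cdot \frac{5}{3}\right)\right)^{2}\right) = 34140 + \left(88 + \left(6 \cdot 0\right)^{2}\right) = 34140 + \left(88 + 0^{2}\right) = 34140 + \left(88 + 0\right) = 34140 + 88 = 34228$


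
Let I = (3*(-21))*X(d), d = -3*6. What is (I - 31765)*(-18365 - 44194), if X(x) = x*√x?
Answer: 1987186635 - 212825718*I*√2 ≈ 1.9872e+9 - 3.0098e+8*I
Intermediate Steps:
d = -18 (d = -3*6 = -18)
X(x) = x^(3/2)
I = 3402*I*√2 (I = (3*(-21))*(-18)^(3/2) = -(-3402)*I*√2 = 3402*I*√2 ≈ 4811.2*I)
(I - 31765)*(-18365 - 44194) = (3402*I*√2 - 31765)*(-18365 - 44194) = (-31765 + 3402*I*√2)*(-62559) = 1987186635 - 212825718*I*√2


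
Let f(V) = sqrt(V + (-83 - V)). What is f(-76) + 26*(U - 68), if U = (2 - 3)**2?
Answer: -1742 + I*sqrt(83) ≈ -1742.0 + 9.1104*I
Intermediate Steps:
f(V) = I*sqrt(83) (f(V) = sqrt(-83) = I*sqrt(83))
U = 1 (U = (-1)**2 = 1)
f(-76) + 26*(U - 68) = I*sqrt(83) + 26*(1 - 68) = I*sqrt(83) + 26*(-67) = I*sqrt(83) - 1742 = -1742 + I*sqrt(83)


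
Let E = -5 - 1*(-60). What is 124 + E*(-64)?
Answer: -3396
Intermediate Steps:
E = 55 (E = -5 + 60 = 55)
124 + E*(-64) = 124 + 55*(-64) = 124 - 3520 = -3396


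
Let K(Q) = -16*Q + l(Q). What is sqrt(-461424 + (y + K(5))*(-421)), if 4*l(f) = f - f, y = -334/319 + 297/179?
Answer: I*sqrt(1395510013368141)/57101 ≈ 654.22*I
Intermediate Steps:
y = 34957/57101 (y = -334*1/319 + 297*(1/179) = -334/319 + 297/179 = 34957/57101 ≈ 0.61220)
l(f) = 0 (l(f) = (f - f)/4 = (1/4)*0 = 0)
K(Q) = -16*Q (K(Q) = -16*Q + 0 = -16*Q)
sqrt(-461424 + (y + K(5))*(-421)) = sqrt(-461424 + (34957/57101 - 16*5)*(-421)) = sqrt(-461424 + (34957/57101 - 80)*(-421)) = sqrt(-461424 - 4533123/57101*(-421)) = sqrt(-461424 + 1908444783/57101) = sqrt(-24439327041/57101) = I*sqrt(1395510013368141)/57101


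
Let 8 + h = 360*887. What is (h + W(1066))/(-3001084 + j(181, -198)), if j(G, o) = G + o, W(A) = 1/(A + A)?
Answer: -226924395/2132782444 ≈ -0.10640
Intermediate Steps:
W(A) = 1/(2*A)
h = 319312 (h = -8 + 360*887 = -8 + 319320 = 319312)
(h + W(1066))/(-3001084 + j(181, -198)) = (319312 + (½)/1066)/(-3001084 + (181 - 198)) = (319312 + (½)*(1/1066))/(-3001084 - 17) = (319312 + 1/2132)/(-3001101) = (680773185/2132)*(-1/3001101) = -226924395/2132782444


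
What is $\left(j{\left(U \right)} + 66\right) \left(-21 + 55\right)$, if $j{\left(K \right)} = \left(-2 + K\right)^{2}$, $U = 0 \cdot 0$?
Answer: $2380$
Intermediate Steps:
$U = 0$
$\left(j{\left(U \right)} + 66\right) \left(-21 + 55\right) = \left(\left(-2 + 0\right)^{2} + 66\right) \left(-21 + 55\right) = \left(\left(-2\right)^{2} + 66\right) 34 = \left(4 + 66\right) 34 = 70 \cdot 34 = 2380$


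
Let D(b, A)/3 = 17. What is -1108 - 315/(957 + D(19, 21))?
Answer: -17733/16 ≈ -1108.3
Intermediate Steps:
D(b, A) = 51 (D(b, A) = 3*17 = 51)
-1108 - 315/(957 + D(19, 21)) = -1108 - 315/(957 + 51) = -1108 - 315/1008 = -1108 + (1/1008)*(-315) = -1108 - 5/16 = -17733/16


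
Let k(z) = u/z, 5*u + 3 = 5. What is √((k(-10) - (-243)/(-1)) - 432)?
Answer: 2*I*√4219/5 ≈ 25.982*I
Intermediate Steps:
u = ⅖ (u = -⅗ + (⅕)*5 = -⅗ + 1 = ⅖ ≈ 0.40000)
k(z) = 2/(5*z)
√((k(-10) - (-243)/(-1)) - 432) = √(((⅖)/(-10) - (-243)/(-1)) - 432) = √(((⅖)*(-⅒) - (-243)*(-1)) - 432) = √((-1/25 - 1*243) - 432) = √((-1/25 - 243) - 432) = √(-6076/25 - 432) = √(-16876/25) = 2*I*√4219/5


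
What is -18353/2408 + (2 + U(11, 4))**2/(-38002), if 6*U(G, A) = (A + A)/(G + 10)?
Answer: -197730181951/25942749336 ≈ -7.6218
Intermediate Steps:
U(G, A) = A/(3*(10 + G)) (U(G, A) = ((A + A)/(G + 10))/6 = ((2*A)/(10 + G))/6 = (2*A/(10 + G))/6 = A/(3*(10 + G)))
-18353/2408 + (2 + U(11, 4))**2/(-38002) = -18353/2408 + (2 + (1/3)*4/(10 + 11))**2/(-38002) = -18353*1/2408 + (2 + (1/3)*4/21)**2*(-1/38002) = -18353/2408 + (2 + (1/3)*4*(1/21))**2*(-1/38002) = -18353/2408 + (2 + 4/63)**2*(-1/38002) = -18353/2408 + (130/63)**2*(-1/38002) = -18353/2408 + (16900/3969)*(-1/38002) = -18353/2408 - 8450/75414969 = -197730181951/25942749336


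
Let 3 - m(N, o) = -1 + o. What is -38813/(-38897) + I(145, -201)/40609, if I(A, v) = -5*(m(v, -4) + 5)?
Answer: 1573628812/1579568273 ≈ 0.99624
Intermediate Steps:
m(N, o) = 4 - o (m(N, o) = 3 - (-1 + o) = 3 + (1 - o) = 4 - o)
I(A, v) = -65 (I(A, v) = -5*((4 - 1*(-4)) + 5) = -5*((4 + 4) + 5) = -5*(8 + 5) = -5*13 = -65)
-38813/(-38897) + I(145, -201)/40609 = -38813/(-38897) - 65/40609 = -38813*(-1/38897) - 65*1/40609 = 38813/38897 - 65/40609 = 1573628812/1579568273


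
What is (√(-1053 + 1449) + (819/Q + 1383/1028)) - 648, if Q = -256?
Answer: -42755187/65792 + 6*√11 ≈ -629.95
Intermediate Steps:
(√(-1053 + 1449) + (819/Q + 1383/1028)) - 648 = (√(-1053 + 1449) + (819/(-256) + 1383/1028)) - 648 = (√396 + (819*(-1/256) + 1383*(1/1028))) - 648 = (6*√11 + (-819/256 + 1383/1028)) - 648 = (6*√11 - 121971/65792) - 648 = (-121971/65792 + 6*√11) - 648 = -42755187/65792 + 6*√11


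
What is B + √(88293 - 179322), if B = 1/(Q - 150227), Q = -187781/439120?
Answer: -39920/5997078911 + I*√91029 ≈ -6.6566e-6 + 301.71*I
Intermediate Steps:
Q = -17071/39920 (Q = -187781*1/439120 = -17071/39920 ≈ -0.42763)
B = -39920/5997078911 (B = 1/(-17071/39920 - 150227) = 1/(-5997078911/39920) = -39920/5997078911 ≈ -6.6566e-6)
B + √(88293 - 179322) = -39920/5997078911 + √(88293 - 179322) = -39920/5997078911 + √(-91029) = -39920/5997078911 + I*√91029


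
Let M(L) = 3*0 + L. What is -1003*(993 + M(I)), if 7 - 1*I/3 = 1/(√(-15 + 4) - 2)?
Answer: -5087216/5 - 1003*I*√11/5 ≈ -1.0174e+6 - 665.31*I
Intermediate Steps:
I = 21 - 3/(-2 + I*√11) (I = 21 - 3/(√(-15 + 4) - 2) = 21 - 3/(√(-11) - 2) = 21 - 3/(I*√11 - 2) = 21 - 3/(-2 + I*√11) ≈ 21.4 + 0.66333*I)
M(L) = L (M(L) = 0 + L = L)
-1003*(993 + M(I)) = -1003*(993 + (107/5 + I*√11/5)) = -1003*(5072/5 + I*√11/5) = -5087216/5 - 1003*I*√11/5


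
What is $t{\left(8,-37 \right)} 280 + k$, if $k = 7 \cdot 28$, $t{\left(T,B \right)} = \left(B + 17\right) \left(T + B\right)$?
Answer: $162596$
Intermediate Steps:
$t{\left(T,B \right)} = \left(17 + B\right) \left(B + T\right)$
$k = 196$
$t{\left(8,-37 \right)} 280 + k = \left(\left(-37\right)^{2} + 17 \left(-37\right) + 17 \cdot 8 - 296\right) 280 + 196 = \left(1369 - 629 + 136 - 296\right) 280 + 196 = 580 \cdot 280 + 196 = 162400 + 196 = 162596$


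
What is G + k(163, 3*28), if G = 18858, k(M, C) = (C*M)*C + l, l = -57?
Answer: 1168929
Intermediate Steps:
k(M, C) = -57 + M*C² (k(M, C) = (C*M)*C - 57 = M*C² - 57 = -57 + M*C²)
G + k(163, 3*28) = 18858 + (-57 + 163*(3*28)²) = 18858 + (-57 + 163*84²) = 18858 + (-57 + 163*7056) = 18858 + (-57 + 1150128) = 18858 + 1150071 = 1168929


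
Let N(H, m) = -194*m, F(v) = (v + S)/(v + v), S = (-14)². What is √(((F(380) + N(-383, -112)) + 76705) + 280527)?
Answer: 2*√855030210/95 ≈ 615.60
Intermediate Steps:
S = 196
F(v) = (196 + v)/(2*v) (F(v) = (v + 196)/(v + v) = (196 + v)/((2*v)) = (196 + v)*(1/(2*v)) = (196 + v)/(2*v))
√(((F(380) + N(-383, -112)) + 76705) + 280527) = √((((½)*(196 + 380)/380 - 194*(-112)) + 76705) + 280527) = √((((½)*(1/380)*576 + 21728) + 76705) + 280527) = √(((72/95 + 21728) + 76705) + 280527) = √((2064232/95 + 76705) + 280527) = √(9351207/95 + 280527) = √(36001272/95) = 2*√855030210/95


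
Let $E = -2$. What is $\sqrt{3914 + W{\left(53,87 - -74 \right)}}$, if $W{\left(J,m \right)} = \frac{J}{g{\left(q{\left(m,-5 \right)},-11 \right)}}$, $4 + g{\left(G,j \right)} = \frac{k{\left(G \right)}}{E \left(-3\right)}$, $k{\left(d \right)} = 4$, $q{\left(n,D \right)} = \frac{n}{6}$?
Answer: $\frac{\sqrt{389810}}{10} \approx 62.435$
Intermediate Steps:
$q{\left(n,D \right)} = \frac{n}{6}$ ($q{\left(n,D \right)} = n \frac{1}{6} = \frac{n}{6}$)
$g{\left(G,j \right)} = - \frac{10}{3}$ ($g{\left(G,j \right)} = -4 + \frac{4}{\left(-2\right) \left(-3\right)} = -4 + \frac{4}{6} = -4 + 4 \cdot \frac{1}{6} = -4 + \frac{2}{3} = - \frac{10}{3}$)
$W{\left(J,m \right)} = - \frac{3 J}{10}$ ($W{\left(J,m \right)} = \frac{J}{- \frac{10}{3}} = J \left(- \frac{3}{10}\right) = - \frac{3 J}{10}$)
$\sqrt{3914 + W{\left(53,87 - -74 \right)}} = \sqrt{3914 - \frac{159}{10}} = \sqrt{\frac{38981}{10}} = \frac{\sqrt{389810}}{10}$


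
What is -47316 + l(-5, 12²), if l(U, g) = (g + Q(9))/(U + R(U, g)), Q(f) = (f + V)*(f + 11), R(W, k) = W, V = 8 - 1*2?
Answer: -236802/5 ≈ -47360.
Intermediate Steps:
V = 6 (V = 8 - 2 = 6)
Q(f) = (6 + f)*(11 + f) (Q(f) = (f + 6)*(f + 11) = (6 + f)*(11 + f))
l(U, g) = (300 + g)/(2*U) (l(U, g) = (g + (66 + 9² + 17*9))/(U + U) = (g + (66 + 81 + 153))/((2*U)) = (g + 300)*(1/(2*U)) = (300 + g)*(1/(2*U)) = (300 + g)/(2*U))
-47316 + l(-5, 12²) = -47316 + (½)*(300 + 12²)/(-5) = -47316 + (½)*(-⅕)*(300 + 144) = -47316 + (½)*(-⅕)*444 = -47316 - 222/5 = -236802/5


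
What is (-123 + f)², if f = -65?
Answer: 35344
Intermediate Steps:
(-123 + f)² = (-123 - 65)² = (-188)² = 35344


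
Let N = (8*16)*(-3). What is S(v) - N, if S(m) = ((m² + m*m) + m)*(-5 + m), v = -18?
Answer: -14106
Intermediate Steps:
N = -384 (N = 128*(-3) = -384)
S(m) = (-5 + m)*(m + 2*m²) (S(m) = ((m² + m²) + m)*(-5 + m) = (2*m² + m)*(-5 + m) = (m + 2*m²)*(-5 + m) = (-5 + m)*(m + 2*m²))
S(v) - N = -18*(-5 - 9*(-18) + 2*(-18)²) - 1*(-384) = -18*(-5 + 162 + 2*324) + 384 = -18*(-5 + 162 + 648) + 384 = -18*805 + 384 = -14490 + 384 = -14106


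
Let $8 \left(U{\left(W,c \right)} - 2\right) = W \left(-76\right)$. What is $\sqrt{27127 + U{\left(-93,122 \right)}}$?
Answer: $\frac{15 \sqrt{498}}{2} \approx 167.37$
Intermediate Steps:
$U{\left(W,c \right)} = 2 - \frac{19 W}{2}$ ($U{\left(W,c \right)} = 2 + \frac{W \left(-76\right)}{8} = 2 + \frac{\left(-76\right) W}{8} = 2 - \frac{19 W}{2}$)
$\sqrt{27127 + U{\left(-93,122 \right)}} = \sqrt{27127 + \left(2 - - \frac{1767}{2}\right)} = \sqrt{27127 + \left(2 + \frac{1767}{2}\right)} = \sqrt{27127 + \frac{1771}{2}} = \sqrt{\frac{56025}{2}} = \frac{15 \sqrt{498}}{2}$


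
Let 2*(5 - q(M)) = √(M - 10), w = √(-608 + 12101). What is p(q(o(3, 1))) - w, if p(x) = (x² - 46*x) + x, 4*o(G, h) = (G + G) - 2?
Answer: -809/4 - 3*√1277 + 105*I/2 ≈ -309.46 + 52.5*I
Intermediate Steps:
o(G, h) = -½ + G/2 (o(G, h) = ((G + G) - 2)/4 = (2*G - 2)/4 = (-2 + 2*G)/4 = -½ + G/2)
w = 3*√1277 (w = √11493 = 3*√1277 ≈ 107.21)
q(M) = 5 - √(-10 + M)/2 (q(M) = 5 - √(M - 10)/2 = 5 - √(-10 + M)/2)
p(x) = x² - 45*x
p(q(o(3, 1))) - w = (5 - √(-10 + (-½ + (½)*3))/2)*(-45 + (5 - √(-10 + (-½ + (½)*3))/2)) - 3*√1277 = (5 - √(-10 + (-½ + 3/2))/2)*(-45 + (5 - √(-10 + (-½ + 3/2))/2)) - 3*√1277 = (5 - √(-10 + 1)/2)*(-45 + (5 - √(-10 + 1)/2)) - 3*√1277 = (5 - 3*I/2)*(-45 + (5 - 3*I/2)) - 3*√1277 = (5 - 3*I/2)*(-40 - 3*I/2) - 3*√1277 = (-40 - 3*I/2)*(5 - 3*I/2) - 3*√1277 = -3*√1277 + (-40 - 3*I/2)*(5 - 3*I/2)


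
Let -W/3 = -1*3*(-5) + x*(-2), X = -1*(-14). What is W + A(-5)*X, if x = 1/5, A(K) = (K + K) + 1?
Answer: -849/5 ≈ -169.80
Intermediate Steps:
A(K) = 1 + 2*K (A(K) = 2*K + 1 = 1 + 2*K)
X = 14
x = 1/5 ≈ 0.20000
W = -219/5 (W = -3*(-1*3*(-5) + (1/5)*(-2)) = -3*(-3*(-5) - 2/5) = -3*(15 - 2/5) = -3*73/5 = -219/5 ≈ -43.800)
W + A(-5)*X = -219/5 + (1 + 2*(-5))*14 = -219/5 + (1 - 10)*14 = -219/5 - 9*14 = -219/5 - 126 = -849/5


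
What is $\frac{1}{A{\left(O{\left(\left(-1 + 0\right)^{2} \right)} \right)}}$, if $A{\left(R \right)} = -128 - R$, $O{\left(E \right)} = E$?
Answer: $- \frac{1}{129} \approx -0.0077519$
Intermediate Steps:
$\frac{1}{A{\left(O{\left(\left(-1 + 0\right)^{2} \right)} \right)}} = \frac{1}{-128 - \left(-1 + 0\right)^{2}} = \frac{1}{-128 - \left(-1\right)^{2}} = \frac{1}{-128 - 1} = \frac{1}{-129} = - \frac{1}{129}$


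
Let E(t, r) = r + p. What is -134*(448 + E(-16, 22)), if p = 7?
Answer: -63918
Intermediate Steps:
E(t, r) = 7 + r (E(t, r) = r + 7 = 7 + r)
-134*(448 + E(-16, 22)) = -134*(448 + (7 + 22)) = -134*(448 + 29) = -134*477 = -63918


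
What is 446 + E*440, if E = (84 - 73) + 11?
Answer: 10126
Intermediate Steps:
E = 22 (E = 11 + 11 = 22)
446 + E*440 = 446 + 22*440 = 446 + 9680 = 10126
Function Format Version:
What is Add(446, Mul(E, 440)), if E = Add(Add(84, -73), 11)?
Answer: 10126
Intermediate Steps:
E = 22 (E = Add(11, 11) = 22)
Add(446, Mul(E, 440)) = Add(446, Mul(22, 440)) = Add(446, 9680) = 10126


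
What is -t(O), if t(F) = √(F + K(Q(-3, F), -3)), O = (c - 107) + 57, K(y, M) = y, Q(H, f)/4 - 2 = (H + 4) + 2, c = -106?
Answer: -2*I*√34 ≈ -11.662*I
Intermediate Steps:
Q(H, f) = 32 + 4*H (Q(H, f) = 8 + 4*((H + 4) + 2) = 8 + 4*((4 + H) + 2) = 8 + 4*(6 + H) = 8 + (24 + 4*H) = 32 + 4*H)
O = -156 (O = (-106 - 107) + 57 = -213 + 57 = -156)
t(F) = √(20 + F) (t(F) = √(F + (32 + 4*(-3))) = √(F + (32 - 12)) = √(F + 20) = √(20 + F))
-t(O) = -√(20 - 156) = -√(-136) = -2*I*√34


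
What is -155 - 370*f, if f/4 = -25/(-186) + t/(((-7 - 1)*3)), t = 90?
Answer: 483235/93 ≈ 5196.1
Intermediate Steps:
f = -1345/93 (f = 4*(-25/(-186) + 90/(((-7 - 1)*3))) = 4*(-25*(-1/186) + 90/((-8*3))) = 4*(25/186 + 90/(-24)) = 4*(25/186 + 90*(-1/24)) = 4*(25/186 - 15/4) = 4*(-1345/372) = -1345/93 ≈ -14.462)
-155 - 370*f = -155 - 370*(-1345/93) = -155 + 497650/93 = 483235/93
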